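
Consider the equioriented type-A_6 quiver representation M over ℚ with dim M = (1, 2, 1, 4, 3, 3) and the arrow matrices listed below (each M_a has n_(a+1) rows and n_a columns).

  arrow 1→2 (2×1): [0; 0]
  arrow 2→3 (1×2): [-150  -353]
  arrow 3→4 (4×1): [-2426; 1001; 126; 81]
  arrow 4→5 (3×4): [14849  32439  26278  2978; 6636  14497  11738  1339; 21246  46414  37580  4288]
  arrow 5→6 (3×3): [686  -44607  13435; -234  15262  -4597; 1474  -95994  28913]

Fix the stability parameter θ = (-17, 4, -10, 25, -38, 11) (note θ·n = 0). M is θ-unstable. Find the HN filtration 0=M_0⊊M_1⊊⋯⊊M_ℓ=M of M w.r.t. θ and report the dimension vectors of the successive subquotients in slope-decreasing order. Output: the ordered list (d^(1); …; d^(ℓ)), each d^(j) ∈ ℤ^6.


Barcode: M ≅ I[1,1], I[2,2], I[2,5], I[4,4]^2, I[4,6], I[5,6], I[6,6]. HN layers by μ_θ (7 steps, strictly decreasing):
  μ^(1)=25; μ^(2)=11; μ^(3)=4; μ^(4)=-19/4; μ^(5)=-13/2; μ^(6)=-17; μ^(7)=-38

((0, 0, 0, 2, 0, 0); (0, 0, 0, 0, 0, 3); (0, 1, 0, 0, 0, 0); (0, 1, 1, 1, 1, 0); (0, 0, 0, 1, 1, 0); (1, 0, 0, 0, 0, 0); (0, 0, 0, 0, 1, 0))


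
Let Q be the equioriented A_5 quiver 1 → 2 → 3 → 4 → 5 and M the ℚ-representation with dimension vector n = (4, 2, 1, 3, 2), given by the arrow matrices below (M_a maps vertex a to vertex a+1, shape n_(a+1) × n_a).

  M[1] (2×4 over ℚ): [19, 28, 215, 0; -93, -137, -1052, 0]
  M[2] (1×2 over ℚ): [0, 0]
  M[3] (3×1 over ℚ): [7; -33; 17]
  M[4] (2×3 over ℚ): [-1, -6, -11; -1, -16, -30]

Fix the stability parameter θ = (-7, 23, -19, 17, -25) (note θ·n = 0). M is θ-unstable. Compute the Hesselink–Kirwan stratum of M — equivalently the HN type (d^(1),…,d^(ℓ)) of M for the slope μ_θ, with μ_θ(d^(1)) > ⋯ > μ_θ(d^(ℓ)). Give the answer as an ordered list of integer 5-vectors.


Interval decomposition of M: I[1,1]^2, I[1,2]^2, I[3,5], I[4,4], I[4,5].
HN type (ℓ=5): μ^(1)=23; μ^(2)=17; μ^(3)=-4; μ^(4)=-7; μ^(5)=-19

((0, 2, 0, 0, 0); (0, 0, 0, 1, 0); (0, 0, 0, 2, 2); (4, 0, 0, 0, 0); (0, 0, 1, 0, 0))


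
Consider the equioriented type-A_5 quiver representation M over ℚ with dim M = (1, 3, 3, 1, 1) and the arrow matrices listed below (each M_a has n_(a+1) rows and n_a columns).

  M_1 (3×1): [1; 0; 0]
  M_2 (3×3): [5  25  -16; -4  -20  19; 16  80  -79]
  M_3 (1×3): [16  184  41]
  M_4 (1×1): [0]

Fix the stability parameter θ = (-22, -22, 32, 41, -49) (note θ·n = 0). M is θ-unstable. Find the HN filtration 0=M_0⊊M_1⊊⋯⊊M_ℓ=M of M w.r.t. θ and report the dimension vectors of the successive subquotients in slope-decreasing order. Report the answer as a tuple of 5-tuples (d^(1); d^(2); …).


Via rank(M_{q-1}∘⋯∘M_p): M ≅ I[1,3], I[2,2], I[2,4], I[3,3], I[5,5].
μ_θ-semistable layers: μ^(1)=41; μ^(2)=32; μ^(3)=-22; μ^(4)=-49

((0, 0, 0, 1, 0); (0, 0, 3, 0, 0); (1, 3, 0, 0, 0); (0, 0, 0, 0, 1))


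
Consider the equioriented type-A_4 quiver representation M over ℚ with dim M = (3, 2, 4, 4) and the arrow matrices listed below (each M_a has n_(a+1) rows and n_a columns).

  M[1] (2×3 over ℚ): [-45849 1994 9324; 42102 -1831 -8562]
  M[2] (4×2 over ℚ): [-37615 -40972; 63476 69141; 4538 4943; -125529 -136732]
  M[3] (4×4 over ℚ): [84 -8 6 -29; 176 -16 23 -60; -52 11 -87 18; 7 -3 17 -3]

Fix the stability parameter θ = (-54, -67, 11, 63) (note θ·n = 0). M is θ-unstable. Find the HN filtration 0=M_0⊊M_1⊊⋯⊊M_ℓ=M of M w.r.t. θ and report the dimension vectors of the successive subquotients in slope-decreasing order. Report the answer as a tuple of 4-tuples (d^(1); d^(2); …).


Interval decomposition of M: I[1,1], I[1,4]^2, I[3,4]^2.
HN type (ℓ=4): μ^(1)=63; μ^(2)=11; μ^(3)=-54; μ^(4)=-121/2

((0, 0, 0, 4); (0, 0, 4, 0); (1, 0, 0, 0); (2, 2, 0, 0))


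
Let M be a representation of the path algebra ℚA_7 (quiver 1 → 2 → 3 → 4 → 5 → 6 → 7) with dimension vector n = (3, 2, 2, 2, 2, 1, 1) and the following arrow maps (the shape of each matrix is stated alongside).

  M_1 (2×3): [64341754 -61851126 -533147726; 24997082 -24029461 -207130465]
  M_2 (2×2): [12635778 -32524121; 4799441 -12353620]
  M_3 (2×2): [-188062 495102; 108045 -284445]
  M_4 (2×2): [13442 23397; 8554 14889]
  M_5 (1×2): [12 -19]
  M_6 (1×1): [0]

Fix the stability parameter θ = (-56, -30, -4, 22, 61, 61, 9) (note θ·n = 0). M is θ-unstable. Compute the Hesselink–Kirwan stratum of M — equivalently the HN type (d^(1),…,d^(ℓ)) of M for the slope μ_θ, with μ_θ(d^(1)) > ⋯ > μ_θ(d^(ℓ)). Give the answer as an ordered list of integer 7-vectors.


Barcode: M ≅ I[1,1], I[1,3], I[1,6], I[4,4], I[5,5], I[7,7]. HN layers by μ_θ (6 steps, strictly decreasing):
  μ^(1)=61; μ^(2)=22; μ^(3)=9; μ^(4)=-4; μ^(5)=-30; μ^(6)=-56

((0, 0, 0, 0, 2, 1, 0); (0, 0, 0, 2, 0, 0, 0); (0, 0, 0, 0, 0, 0, 1); (0, 0, 2, 0, 0, 0, 0); (0, 2, 0, 0, 0, 0, 0); (3, 0, 0, 0, 0, 0, 0))


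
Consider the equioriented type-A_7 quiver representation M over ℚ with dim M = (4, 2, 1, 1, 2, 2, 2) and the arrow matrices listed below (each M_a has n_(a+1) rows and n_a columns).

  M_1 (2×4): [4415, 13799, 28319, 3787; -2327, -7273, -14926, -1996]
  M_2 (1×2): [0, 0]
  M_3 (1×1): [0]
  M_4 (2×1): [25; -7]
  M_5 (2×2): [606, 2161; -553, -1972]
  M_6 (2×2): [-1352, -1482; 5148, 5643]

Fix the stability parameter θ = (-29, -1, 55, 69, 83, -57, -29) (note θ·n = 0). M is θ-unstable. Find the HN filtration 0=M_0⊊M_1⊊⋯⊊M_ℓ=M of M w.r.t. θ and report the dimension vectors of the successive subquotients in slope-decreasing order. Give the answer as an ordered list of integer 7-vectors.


Interval decomposition of M: I[1,1]^2, I[1,2]^2, I[3,3], I[4,7], I[5,6], I[7,7].
HN type (ℓ=5): μ^(1)=55; μ^(2)=33/2; μ^(3)=13; μ^(4)=-1; μ^(5)=-29

((0, 0, 1, 0, 0, 0, 0); (0, 0, 0, 1, 1, 1, 1); (0, 0, 0, 0, 1, 1, 0); (0, 2, 0, 0, 0, 0, 0); (4, 0, 0, 0, 0, 0, 1))


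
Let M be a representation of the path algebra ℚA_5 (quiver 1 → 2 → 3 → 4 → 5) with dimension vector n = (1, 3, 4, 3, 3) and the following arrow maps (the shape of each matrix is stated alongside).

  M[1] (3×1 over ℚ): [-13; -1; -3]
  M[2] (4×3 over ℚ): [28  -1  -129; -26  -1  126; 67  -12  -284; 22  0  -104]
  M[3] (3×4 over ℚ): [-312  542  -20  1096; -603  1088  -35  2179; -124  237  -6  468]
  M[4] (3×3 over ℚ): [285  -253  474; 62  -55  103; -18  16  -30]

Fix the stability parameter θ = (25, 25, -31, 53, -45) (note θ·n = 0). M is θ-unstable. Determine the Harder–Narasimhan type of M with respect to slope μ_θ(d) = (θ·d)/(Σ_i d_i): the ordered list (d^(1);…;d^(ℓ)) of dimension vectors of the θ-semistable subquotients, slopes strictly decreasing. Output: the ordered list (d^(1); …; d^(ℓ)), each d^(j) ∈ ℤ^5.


Via rank(M_{q-1}∘⋯∘M_p): M ≅ I[1,5], I[2,3], I[2,5], I[3,3], I[4,4], I[5,5].
μ_θ-semistable layers: μ^(1)=53; μ^(2)=27/5; μ^(3)=4; μ^(4)=-3; μ^(5)=-31; μ^(6)=-45

((0, 0, 0, 1, 0); (1, 1, 1, 1, 1); (0, 0, 0, 1, 1); (0, 2, 2, 0, 0); (0, 0, 1, 0, 0); (0, 0, 0, 0, 1))


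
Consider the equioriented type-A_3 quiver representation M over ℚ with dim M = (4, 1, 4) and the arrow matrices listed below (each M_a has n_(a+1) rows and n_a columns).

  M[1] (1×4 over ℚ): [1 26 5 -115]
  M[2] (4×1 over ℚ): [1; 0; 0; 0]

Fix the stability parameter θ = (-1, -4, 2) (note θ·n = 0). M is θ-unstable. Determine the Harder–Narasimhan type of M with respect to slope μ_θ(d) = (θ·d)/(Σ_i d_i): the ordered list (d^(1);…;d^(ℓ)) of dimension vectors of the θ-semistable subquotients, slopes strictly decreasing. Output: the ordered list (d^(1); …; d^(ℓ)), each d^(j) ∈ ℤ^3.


Via rank(M_{q-1}∘⋯∘M_p): M ≅ I[1,1]^3, I[1,3], I[3,3]^3.
μ_θ-semistable layers: μ^(1)=2; μ^(2)=-1; μ^(3)=-5/2

((0, 0, 4); (3, 0, 0); (1, 1, 0))


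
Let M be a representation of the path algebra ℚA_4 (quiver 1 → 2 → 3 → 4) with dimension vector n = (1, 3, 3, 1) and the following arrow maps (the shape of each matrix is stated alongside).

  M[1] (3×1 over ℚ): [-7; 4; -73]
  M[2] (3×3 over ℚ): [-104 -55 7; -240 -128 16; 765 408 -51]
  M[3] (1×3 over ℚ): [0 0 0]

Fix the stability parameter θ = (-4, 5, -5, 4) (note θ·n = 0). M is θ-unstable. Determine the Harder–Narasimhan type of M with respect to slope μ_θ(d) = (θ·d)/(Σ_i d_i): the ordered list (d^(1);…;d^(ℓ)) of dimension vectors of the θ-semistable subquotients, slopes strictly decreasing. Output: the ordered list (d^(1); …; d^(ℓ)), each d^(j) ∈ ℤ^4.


Via rank(M_{q-1}∘⋯∘M_p): M ≅ I[1,3], I[2,2], I[2,3], I[3,3], I[4,4].
μ_θ-semistable layers: μ^(1)=5; μ^(2)=4; μ^(3)=0; μ^(4)=-4; μ^(5)=-5

((0, 1, 0, 0); (0, 0, 0, 1); (0, 2, 2, 0); (1, 0, 0, 0); (0, 0, 1, 0))


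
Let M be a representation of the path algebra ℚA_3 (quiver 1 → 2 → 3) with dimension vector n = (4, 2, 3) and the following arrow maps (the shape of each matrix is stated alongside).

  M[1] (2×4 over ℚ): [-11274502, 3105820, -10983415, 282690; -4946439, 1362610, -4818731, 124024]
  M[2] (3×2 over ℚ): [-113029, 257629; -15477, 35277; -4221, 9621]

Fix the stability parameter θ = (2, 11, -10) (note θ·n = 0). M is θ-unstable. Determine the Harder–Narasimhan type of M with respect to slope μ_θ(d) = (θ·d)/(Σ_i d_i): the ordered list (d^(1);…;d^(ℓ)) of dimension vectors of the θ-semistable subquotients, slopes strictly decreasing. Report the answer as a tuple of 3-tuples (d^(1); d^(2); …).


Interval decomposition of M: I[1,1]^2, I[1,2], I[1,3], I[3,3]^2.
HN type (ℓ=4): μ^(1)=11; μ^(2)=2; μ^(3)=1; μ^(4)=-10

((0, 1, 0); (3, 0, 0); (1, 1, 1); (0, 0, 2))


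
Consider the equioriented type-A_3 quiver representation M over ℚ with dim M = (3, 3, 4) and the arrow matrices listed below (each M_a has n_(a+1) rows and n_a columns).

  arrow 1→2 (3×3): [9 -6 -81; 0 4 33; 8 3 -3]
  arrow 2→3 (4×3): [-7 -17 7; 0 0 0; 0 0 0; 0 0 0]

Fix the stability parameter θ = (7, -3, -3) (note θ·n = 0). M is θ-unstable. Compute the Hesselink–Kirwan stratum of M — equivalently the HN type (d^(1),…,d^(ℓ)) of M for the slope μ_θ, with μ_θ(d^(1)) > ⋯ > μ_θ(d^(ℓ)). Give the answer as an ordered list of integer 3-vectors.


Via rank(M_{q-1}∘⋯∘M_p): M ≅ I[1,2]^2, I[1,3], I[3,3]^3.
μ_θ-semistable layers: μ^(1)=2; μ^(2)=1/3; μ^(3)=-3

((2, 2, 0); (1, 1, 1); (0, 0, 3))


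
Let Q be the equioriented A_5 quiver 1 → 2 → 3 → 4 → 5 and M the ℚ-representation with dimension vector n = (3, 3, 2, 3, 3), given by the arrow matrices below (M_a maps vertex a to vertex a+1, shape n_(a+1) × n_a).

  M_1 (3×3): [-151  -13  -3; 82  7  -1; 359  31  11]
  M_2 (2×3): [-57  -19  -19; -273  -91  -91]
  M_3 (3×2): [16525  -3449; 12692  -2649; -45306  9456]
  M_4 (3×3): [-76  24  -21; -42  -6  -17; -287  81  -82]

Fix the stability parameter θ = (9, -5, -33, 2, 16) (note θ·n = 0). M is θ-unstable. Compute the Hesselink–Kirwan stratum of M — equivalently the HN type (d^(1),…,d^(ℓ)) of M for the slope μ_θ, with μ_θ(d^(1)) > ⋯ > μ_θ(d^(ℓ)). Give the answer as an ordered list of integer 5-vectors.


Barcode: M ≅ I[1,2]^2, I[1,5], I[3,4], I[4,5], I[5,5]. HN layers by μ_θ (4 steps, strictly decreasing):
  μ^(1)=16; μ^(2)=2; μ^(3)=-29/3; μ^(4)=-33

((0, 0, 0, 0, 3); (2, 2, 0, 3, 0); (1, 1, 1, 0, 0); (0, 0, 1, 0, 0))


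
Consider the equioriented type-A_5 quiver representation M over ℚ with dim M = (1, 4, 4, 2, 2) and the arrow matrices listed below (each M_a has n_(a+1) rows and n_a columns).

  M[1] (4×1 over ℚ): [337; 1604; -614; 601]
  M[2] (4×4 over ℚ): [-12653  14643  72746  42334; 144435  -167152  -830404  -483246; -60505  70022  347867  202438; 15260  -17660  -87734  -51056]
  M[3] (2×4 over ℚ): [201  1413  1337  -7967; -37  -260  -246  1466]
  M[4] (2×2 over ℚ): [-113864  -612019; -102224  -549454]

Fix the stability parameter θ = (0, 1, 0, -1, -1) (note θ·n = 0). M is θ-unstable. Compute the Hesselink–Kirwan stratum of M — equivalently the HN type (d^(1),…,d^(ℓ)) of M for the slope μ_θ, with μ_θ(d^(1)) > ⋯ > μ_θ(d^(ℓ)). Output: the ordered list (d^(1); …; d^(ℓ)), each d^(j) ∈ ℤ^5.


Barcode: M ≅ I[1,5], I[2,2], I[2,3], I[2,4], I[3,3], I[5,5]. HN layers by μ_θ (5 steps, strictly decreasing):
  μ^(1)=1; μ^(2)=1/2; μ^(3)=0; μ^(4)=-1/5; μ^(5)=-1

((0, 1, 0, 0, 0); (0, 1, 1, 0, 0); (0, 1, 2, 1, 0); (1, 1, 1, 1, 1); (0, 0, 0, 0, 1))


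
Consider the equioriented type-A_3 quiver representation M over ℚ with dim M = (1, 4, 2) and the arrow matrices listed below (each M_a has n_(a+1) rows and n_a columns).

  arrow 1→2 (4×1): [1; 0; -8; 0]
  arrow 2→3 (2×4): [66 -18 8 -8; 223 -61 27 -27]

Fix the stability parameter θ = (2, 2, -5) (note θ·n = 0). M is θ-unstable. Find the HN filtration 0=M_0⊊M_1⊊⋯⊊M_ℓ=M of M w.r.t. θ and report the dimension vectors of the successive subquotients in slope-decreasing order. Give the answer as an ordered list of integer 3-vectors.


Via rank(M_{q-1}∘⋯∘M_p): M ≅ I[1,3], I[2,2]^2, I[2,3].
μ_θ-semistable layers: μ^(1)=2; μ^(2)=-1/3; μ^(3)=-3/2

((0, 2, 0); (1, 1, 1); (0, 1, 1))


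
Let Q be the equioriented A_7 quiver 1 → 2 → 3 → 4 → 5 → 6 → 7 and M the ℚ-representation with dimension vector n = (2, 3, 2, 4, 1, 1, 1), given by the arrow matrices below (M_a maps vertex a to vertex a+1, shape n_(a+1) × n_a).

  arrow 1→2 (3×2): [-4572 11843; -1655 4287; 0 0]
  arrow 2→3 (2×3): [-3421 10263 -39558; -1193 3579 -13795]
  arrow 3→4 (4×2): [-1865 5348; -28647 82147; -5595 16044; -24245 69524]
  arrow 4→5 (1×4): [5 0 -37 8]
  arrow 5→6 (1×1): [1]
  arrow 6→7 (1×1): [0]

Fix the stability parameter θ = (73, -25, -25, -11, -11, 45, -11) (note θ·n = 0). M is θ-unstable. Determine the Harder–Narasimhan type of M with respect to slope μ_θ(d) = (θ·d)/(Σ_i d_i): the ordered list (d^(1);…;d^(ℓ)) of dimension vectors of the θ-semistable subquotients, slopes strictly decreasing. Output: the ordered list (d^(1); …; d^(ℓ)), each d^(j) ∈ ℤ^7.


Barcode: M ≅ I[1,2], I[1,6], I[2,4], I[4,4]^2, I[7,7]. HN layers by μ_θ (5 steps, strictly decreasing):
  μ^(1)=45; μ^(2)=24; μ^(3)=1/5; μ^(4)=-11; μ^(5)=-25

((0, 0, 0, 0, 0, 1, 0); (1, 1, 0, 0, 0, 0, 0); (1, 1, 1, 1, 1, 0, 0); (0, 0, 0, 3, 0, 0, 1); (0, 1, 1, 0, 0, 0, 0))


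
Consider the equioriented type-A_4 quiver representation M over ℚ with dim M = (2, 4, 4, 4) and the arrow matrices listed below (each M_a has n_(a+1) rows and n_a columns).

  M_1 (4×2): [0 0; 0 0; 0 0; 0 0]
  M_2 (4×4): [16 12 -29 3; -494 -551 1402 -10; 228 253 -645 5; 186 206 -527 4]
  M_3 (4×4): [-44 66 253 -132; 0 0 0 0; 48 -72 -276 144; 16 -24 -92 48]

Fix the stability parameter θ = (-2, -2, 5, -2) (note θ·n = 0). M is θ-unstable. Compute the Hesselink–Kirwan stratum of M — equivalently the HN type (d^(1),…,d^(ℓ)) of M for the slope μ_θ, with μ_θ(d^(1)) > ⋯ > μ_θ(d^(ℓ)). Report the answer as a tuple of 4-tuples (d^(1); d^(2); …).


Via rank(M_{q-1}∘⋯∘M_p): M ≅ I[1,1]^2, I[2,3]^3, I[2,4], I[4,4]^3.
μ_θ-semistable layers: μ^(1)=5; μ^(2)=3/2; μ^(3)=-2

((0, 0, 3, 0); (0, 0, 1, 1); (2, 4, 0, 3))


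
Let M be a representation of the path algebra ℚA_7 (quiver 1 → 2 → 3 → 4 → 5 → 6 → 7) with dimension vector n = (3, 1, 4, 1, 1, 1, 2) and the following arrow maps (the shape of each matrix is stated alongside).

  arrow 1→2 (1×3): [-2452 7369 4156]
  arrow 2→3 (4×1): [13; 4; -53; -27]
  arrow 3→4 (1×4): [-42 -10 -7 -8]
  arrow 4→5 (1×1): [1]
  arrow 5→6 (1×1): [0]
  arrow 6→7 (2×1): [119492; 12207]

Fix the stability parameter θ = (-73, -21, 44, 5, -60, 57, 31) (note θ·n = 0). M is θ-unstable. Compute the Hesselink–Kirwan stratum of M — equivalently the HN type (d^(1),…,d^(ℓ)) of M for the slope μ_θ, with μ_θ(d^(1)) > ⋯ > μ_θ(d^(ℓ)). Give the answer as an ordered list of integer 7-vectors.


Interval decomposition of M: I[1,1]^2, I[1,5], I[3,3]^3, I[6,7], I[7,7].
HN type (ℓ=5): μ^(1)=44; μ^(2)=31; μ^(3)=-11/3; μ^(4)=-21; μ^(5)=-73

((0, 0, 3, 0, 0, 1, 1); (0, 0, 0, 0, 0, 0, 1); (0, 0, 1, 1, 1, 0, 0); (0, 1, 0, 0, 0, 0, 0); (3, 0, 0, 0, 0, 0, 0))


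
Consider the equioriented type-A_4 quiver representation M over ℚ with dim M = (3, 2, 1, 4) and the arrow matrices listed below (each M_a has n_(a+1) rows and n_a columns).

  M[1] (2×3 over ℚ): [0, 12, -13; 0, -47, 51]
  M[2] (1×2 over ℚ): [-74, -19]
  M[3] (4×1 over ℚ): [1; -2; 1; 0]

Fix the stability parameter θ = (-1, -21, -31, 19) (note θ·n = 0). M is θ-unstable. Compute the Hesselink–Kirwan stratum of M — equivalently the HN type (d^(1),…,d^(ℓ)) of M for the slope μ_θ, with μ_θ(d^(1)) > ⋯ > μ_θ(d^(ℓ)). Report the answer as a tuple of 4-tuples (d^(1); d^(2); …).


Barcode: M ≅ I[1,1], I[1,2], I[1,4], I[4,4]^3. HN layers by μ_θ (4 steps, strictly decreasing):
  μ^(1)=19; μ^(2)=-1; μ^(3)=-11; μ^(4)=-53/3

((0, 0, 0, 4); (1, 0, 0, 0); (1, 1, 0, 0); (1, 1, 1, 0))


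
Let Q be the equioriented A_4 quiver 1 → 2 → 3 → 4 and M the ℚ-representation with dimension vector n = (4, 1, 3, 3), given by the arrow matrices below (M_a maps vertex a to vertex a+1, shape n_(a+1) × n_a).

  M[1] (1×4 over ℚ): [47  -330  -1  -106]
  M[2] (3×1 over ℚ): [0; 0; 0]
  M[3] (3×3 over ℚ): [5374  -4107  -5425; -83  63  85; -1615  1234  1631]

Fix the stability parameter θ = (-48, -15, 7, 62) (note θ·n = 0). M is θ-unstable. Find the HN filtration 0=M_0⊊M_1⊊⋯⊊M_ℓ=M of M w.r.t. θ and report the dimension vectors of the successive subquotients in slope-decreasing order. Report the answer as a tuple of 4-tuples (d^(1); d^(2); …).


Barcode: M ≅ I[1,1]^3, I[1,2], I[3,4]^3. HN layers by μ_θ (4 steps, strictly decreasing):
  μ^(1)=62; μ^(2)=7; μ^(3)=-15; μ^(4)=-48

((0, 0, 0, 3); (0, 0, 3, 0); (0, 1, 0, 0); (4, 0, 0, 0))


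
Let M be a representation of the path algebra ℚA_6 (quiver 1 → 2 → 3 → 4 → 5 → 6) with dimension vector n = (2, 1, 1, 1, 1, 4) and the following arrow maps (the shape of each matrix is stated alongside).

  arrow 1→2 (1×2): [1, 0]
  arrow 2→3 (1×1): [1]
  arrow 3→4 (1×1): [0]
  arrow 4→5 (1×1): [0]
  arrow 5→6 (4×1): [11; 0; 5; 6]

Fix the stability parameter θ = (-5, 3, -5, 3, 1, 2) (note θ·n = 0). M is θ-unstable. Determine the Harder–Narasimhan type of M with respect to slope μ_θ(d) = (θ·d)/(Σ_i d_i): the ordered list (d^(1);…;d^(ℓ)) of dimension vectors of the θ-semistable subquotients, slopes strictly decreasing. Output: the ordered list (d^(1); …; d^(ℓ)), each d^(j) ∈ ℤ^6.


Interval decomposition of M: I[1,1], I[1,3], I[4,4], I[5,6], I[6,6]^3.
HN type (ℓ=5): μ^(1)=3; μ^(2)=2; μ^(3)=1; μ^(4)=-1; μ^(5)=-5

((0, 0, 0, 1, 0, 0); (0, 0, 0, 0, 0, 4); (0, 0, 0, 0, 1, 0); (0, 1, 1, 0, 0, 0); (2, 0, 0, 0, 0, 0))


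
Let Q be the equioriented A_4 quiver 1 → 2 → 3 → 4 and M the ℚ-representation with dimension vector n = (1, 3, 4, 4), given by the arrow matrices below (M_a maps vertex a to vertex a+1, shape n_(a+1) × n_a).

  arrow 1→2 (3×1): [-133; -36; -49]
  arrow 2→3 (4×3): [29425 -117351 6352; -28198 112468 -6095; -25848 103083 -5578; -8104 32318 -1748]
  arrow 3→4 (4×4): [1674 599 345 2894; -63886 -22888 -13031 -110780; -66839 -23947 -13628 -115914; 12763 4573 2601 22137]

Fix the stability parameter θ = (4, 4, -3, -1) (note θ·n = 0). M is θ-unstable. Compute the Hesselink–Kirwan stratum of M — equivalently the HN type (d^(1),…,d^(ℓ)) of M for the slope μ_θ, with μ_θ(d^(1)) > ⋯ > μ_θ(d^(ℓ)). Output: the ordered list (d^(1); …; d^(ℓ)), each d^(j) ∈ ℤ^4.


Via rank(M_{q-1}∘⋯∘M_p): M ≅ I[1,4], I[2,4]^2, I[3,4].
μ_θ-semistable layers: μ^(1)=1; μ^(2)=0; μ^(3)=-1; μ^(4)=-3

((1, 1, 1, 1); (0, 2, 2, 2); (0, 0, 0, 1); (0, 0, 1, 0))


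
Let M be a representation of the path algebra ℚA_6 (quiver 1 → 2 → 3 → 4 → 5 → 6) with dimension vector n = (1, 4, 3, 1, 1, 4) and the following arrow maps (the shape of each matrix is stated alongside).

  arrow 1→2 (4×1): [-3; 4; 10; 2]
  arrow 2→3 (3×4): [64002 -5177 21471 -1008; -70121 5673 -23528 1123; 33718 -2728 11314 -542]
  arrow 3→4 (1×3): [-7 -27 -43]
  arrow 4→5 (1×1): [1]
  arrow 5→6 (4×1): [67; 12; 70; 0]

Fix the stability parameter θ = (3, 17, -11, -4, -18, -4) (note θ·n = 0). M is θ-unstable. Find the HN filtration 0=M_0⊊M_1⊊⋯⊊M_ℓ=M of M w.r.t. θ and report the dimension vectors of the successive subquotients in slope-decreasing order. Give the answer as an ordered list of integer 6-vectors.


Via rank(M_{q-1}∘⋯∘M_p): M ≅ I[1,6], I[2,2]^2, I[2,3], I[3,3], I[6,6]^3.
μ_θ-semistable layers: μ^(1)=17; μ^(2)=3; μ^(3)=-17/6; μ^(4)=-4; μ^(5)=-11

((0, 2, 0, 0, 0, 0); (0, 1, 1, 0, 0, 0); (1, 1, 1, 1, 1, 1); (0, 0, 0, 0, 0, 3); (0, 0, 1, 0, 0, 0))


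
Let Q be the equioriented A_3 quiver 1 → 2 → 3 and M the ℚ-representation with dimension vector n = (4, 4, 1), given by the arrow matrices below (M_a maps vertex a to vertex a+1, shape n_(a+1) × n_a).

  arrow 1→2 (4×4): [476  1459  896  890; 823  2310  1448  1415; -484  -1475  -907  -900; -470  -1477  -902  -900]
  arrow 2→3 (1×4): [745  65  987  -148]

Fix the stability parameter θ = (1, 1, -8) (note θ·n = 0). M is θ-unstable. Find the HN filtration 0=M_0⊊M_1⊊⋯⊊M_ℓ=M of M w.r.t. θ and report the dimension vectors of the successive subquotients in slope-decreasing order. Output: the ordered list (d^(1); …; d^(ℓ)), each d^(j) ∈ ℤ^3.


Interval decomposition of M: I[1,1], I[1,2]^2, I[1,3], I[2,2].
HN type (ℓ=2): μ^(1)=1; μ^(2)=-2

((3, 3, 0); (1, 1, 1))


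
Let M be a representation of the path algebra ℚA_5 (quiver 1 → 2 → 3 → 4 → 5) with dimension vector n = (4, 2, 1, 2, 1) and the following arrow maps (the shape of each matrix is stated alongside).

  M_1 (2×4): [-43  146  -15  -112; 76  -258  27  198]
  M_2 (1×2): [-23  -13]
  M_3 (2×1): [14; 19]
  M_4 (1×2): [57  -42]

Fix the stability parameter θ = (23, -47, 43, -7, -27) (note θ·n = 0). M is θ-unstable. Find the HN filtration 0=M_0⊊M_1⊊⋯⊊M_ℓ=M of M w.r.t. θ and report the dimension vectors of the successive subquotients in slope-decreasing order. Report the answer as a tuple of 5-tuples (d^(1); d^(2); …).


Barcode: M ≅ I[1,1]^2, I[1,2], I[1,4], I[4,5]. HN layers by μ_θ (4 steps, strictly decreasing):
  μ^(1)=23; μ^(2)=18; μ^(3)=-12; μ^(4)=-17

((2, 0, 0, 0, 0); (0, 0, 1, 1, 0); (2, 2, 0, 0, 0); (0, 0, 0, 1, 1))


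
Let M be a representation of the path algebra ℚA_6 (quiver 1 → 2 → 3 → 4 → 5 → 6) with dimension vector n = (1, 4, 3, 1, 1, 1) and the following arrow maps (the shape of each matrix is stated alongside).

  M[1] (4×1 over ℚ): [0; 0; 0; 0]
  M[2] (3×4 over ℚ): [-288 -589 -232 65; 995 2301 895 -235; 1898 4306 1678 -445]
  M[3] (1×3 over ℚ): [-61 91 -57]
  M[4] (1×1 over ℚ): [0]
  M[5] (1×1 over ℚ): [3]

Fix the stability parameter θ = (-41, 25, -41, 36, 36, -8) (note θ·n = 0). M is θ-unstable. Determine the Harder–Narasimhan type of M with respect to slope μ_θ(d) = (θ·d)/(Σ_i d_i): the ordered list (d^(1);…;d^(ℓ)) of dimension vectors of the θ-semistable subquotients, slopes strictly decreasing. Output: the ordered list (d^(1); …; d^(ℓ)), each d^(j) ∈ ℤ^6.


Barcode: M ≅ I[1,1], I[2,2], I[2,3]^2, I[2,4], I[5,6]. HN layers by μ_θ (5 steps, strictly decreasing):
  μ^(1)=36; μ^(2)=25; μ^(3)=14; μ^(4)=-8; μ^(5)=-41

((0, 0, 0, 1, 0, 0); (0, 1, 0, 0, 0, 0); (0, 0, 0, 0, 1, 1); (0, 3, 3, 0, 0, 0); (1, 0, 0, 0, 0, 0))


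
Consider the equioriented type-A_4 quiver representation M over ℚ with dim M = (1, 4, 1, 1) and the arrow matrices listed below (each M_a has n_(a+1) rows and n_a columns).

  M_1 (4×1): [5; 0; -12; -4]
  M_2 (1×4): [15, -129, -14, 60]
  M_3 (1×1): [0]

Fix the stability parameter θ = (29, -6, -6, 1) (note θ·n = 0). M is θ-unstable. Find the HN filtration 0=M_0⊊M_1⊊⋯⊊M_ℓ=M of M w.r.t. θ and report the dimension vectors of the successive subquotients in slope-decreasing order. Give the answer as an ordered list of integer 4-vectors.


Barcode: M ≅ I[1,3], I[2,2]^3, I[4,4]. HN layers by μ_θ (3 steps, strictly decreasing):
  μ^(1)=17/3; μ^(2)=1; μ^(3)=-6

((1, 1, 1, 0); (0, 0, 0, 1); (0, 3, 0, 0))


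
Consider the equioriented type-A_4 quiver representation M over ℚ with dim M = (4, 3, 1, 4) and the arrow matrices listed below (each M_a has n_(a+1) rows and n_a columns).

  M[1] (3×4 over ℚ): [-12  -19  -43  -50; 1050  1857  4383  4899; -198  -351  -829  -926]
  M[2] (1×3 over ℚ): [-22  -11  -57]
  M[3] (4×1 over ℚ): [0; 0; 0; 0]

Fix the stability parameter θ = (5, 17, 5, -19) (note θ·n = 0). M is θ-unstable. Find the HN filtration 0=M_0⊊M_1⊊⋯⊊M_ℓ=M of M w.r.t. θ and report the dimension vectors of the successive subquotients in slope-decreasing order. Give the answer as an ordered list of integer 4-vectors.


Via rank(M_{q-1}∘⋯∘M_p): M ≅ I[1,1], I[1,2]^2, I[1,3], I[4,4]^4.
μ_θ-semistable layers: μ^(1)=17; μ^(2)=11; μ^(3)=5; μ^(4)=-19

((0, 2, 0, 0); (0, 1, 1, 0); (4, 0, 0, 0); (0, 0, 0, 4))


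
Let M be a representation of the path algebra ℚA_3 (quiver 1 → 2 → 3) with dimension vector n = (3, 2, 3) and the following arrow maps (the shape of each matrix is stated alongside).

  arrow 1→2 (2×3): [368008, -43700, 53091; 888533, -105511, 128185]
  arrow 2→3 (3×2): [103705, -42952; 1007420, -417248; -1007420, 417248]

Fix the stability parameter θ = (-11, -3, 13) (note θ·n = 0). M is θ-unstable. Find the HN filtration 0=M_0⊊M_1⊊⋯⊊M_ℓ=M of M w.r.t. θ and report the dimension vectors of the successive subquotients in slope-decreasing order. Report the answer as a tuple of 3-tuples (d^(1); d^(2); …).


Interval decomposition of M: I[1,1], I[1,2], I[1,3], I[3,3]^2.
HN type (ℓ=3): μ^(1)=13; μ^(2)=-3; μ^(3)=-11

((0, 0, 3); (0, 2, 0); (3, 0, 0))


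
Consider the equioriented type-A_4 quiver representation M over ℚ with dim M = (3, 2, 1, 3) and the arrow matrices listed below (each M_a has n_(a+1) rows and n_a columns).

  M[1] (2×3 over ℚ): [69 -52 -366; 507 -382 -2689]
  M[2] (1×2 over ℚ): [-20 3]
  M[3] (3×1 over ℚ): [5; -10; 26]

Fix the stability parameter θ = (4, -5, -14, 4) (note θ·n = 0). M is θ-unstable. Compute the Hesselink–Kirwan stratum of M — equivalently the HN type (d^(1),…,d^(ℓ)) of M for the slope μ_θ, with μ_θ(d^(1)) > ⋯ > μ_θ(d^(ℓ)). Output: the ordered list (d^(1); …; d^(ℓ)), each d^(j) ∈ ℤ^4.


Via rank(M_{q-1}∘⋯∘M_p): M ≅ I[1,1], I[1,2], I[1,4], I[4,4]^2.
μ_θ-semistable layers: μ^(1)=4; μ^(2)=-1/2; μ^(3)=-5

((1, 0, 0, 3); (1, 1, 0, 0); (1, 1, 1, 0))


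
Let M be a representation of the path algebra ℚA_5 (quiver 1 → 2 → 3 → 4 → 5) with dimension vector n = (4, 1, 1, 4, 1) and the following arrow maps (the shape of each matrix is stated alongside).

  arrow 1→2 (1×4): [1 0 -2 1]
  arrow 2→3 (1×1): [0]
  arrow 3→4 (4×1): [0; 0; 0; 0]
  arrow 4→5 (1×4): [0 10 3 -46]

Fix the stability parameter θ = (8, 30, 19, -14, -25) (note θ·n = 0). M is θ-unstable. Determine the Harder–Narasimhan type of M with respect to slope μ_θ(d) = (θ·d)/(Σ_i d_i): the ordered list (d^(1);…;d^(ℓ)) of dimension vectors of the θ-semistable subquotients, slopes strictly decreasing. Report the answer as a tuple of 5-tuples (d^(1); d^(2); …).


Via rank(M_{q-1}∘⋯∘M_p): M ≅ I[1,1]^3, I[1,2], I[3,3], I[4,4]^3, I[4,5].
μ_θ-semistable layers: μ^(1)=30; μ^(2)=19; μ^(3)=8; μ^(4)=-14; μ^(5)=-39/2

((0, 1, 0, 0, 0); (0, 0, 1, 0, 0); (4, 0, 0, 0, 0); (0, 0, 0, 3, 0); (0, 0, 0, 1, 1))


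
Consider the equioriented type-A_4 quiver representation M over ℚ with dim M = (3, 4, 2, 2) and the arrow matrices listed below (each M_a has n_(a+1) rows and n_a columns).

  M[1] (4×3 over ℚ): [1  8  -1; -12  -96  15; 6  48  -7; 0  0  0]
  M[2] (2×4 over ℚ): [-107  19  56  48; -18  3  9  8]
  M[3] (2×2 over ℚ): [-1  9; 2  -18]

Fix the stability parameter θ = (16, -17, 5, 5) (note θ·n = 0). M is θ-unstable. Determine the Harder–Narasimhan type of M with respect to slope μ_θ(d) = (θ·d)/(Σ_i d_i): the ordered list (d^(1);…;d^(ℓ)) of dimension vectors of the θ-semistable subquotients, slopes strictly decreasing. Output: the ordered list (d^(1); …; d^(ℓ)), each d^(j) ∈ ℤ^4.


Barcode: M ≅ I[1,1], I[1,2], I[1,4], I[2,2], I[2,3], I[4,4]. HN layers by μ_θ (4 steps, strictly decreasing):
  μ^(1)=16; μ^(2)=5; μ^(3)=-1/2; μ^(4)=-17

((1, 0, 0, 0); (0, 0, 2, 2); (2, 2, 0, 0); (0, 2, 0, 0))


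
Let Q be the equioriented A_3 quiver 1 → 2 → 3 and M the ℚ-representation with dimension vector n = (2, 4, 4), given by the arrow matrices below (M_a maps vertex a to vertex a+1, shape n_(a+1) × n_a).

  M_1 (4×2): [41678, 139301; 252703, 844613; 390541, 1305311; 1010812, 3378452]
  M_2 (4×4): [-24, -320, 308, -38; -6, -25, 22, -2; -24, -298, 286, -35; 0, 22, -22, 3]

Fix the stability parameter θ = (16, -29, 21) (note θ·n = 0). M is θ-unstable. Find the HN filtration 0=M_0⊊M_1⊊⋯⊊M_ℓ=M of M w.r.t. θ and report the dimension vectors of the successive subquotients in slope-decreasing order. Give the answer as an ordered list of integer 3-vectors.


Via rank(M_{q-1}∘⋯∘M_p): M ≅ I[1,2], I[1,3], I[2,2], I[2,3], I[3,3]^2.
μ_θ-semistable layers: μ^(1)=21; μ^(2)=-13/2; μ^(3)=-29

((0, 0, 4); (2, 2, 0); (0, 2, 0))


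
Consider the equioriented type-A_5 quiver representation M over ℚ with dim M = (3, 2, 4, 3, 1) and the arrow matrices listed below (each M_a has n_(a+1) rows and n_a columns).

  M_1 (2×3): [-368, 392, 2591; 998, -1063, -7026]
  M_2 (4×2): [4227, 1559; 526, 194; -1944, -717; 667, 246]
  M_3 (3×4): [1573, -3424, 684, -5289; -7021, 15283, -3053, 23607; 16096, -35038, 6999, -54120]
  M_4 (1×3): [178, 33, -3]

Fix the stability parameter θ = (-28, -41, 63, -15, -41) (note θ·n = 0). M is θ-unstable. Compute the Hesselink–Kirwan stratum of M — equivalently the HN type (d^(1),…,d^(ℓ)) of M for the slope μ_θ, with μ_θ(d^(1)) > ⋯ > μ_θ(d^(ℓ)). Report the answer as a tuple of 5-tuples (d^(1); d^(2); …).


Via rank(M_{q-1}∘⋯∘M_p): M ≅ I[1,1], I[1,3], I[1,5], I[3,4]^2.
μ_θ-semistable layers: μ^(1)=63; μ^(2)=24; μ^(3)=7/3; μ^(4)=-28; μ^(5)=-69/2

((0, 0, 1, 0, 0); (0, 0, 2, 2, 0); (0, 0, 1, 1, 1); (1, 0, 0, 0, 0); (2, 2, 0, 0, 0))


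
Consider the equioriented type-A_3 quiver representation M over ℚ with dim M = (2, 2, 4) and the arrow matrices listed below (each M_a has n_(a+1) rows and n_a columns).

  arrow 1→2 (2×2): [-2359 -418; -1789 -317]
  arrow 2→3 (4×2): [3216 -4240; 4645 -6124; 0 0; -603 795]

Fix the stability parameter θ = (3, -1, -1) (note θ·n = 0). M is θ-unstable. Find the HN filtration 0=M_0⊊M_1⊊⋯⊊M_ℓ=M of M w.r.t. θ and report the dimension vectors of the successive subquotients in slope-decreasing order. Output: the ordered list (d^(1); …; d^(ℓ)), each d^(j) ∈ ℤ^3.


Via rank(M_{q-1}∘⋯∘M_p): M ≅ I[1,3]^2, I[3,3]^2.
μ_θ-semistable layers: μ^(1)=1/3; μ^(2)=-1

((2, 2, 2); (0, 0, 2))


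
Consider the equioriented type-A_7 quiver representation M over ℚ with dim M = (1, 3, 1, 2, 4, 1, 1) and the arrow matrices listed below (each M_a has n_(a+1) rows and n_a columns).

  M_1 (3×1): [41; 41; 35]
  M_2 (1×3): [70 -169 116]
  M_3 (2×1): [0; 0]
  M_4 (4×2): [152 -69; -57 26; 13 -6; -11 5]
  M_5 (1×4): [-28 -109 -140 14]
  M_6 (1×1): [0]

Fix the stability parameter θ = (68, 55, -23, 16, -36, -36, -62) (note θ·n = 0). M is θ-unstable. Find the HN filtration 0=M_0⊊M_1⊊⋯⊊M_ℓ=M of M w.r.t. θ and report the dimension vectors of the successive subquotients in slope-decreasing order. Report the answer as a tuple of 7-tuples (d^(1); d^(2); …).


Interval decomposition of M: I[1,3], I[2,2]^2, I[4,5], I[4,6], I[5,5]^2, I[7,7].
HN type (ℓ=6): μ^(1)=55; μ^(2)=100/3; μ^(3)=-10; μ^(4)=-56/3; μ^(5)=-36; μ^(6)=-62

((0, 2, 0, 0, 0, 0, 0); (1, 1, 1, 0, 0, 0, 0); (0, 0, 0, 1, 1, 0, 0); (0, 0, 0, 1, 1, 1, 0); (0, 0, 0, 0, 2, 0, 0); (0, 0, 0, 0, 0, 0, 1))


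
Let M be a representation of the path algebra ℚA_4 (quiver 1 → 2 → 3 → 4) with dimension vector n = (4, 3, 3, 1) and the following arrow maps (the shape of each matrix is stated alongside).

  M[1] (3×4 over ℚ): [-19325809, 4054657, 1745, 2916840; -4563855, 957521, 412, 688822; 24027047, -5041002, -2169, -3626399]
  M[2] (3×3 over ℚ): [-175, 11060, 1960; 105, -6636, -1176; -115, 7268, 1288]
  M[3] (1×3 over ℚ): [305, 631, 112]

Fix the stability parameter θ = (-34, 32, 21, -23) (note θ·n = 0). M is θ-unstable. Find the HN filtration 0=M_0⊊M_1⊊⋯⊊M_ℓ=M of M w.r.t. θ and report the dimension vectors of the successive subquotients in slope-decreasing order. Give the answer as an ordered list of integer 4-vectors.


Interval decomposition of M: I[1,1], I[1,2]^2, I[1,3], I[3,3], I[3,4].
HN type (ℓ=5): μ^(1)=32; μ^(2)=53/2; μ^(3)=21; μ^(4)=-1; μ^(5)=-34

((0, 2, 0, 0); (0, 1, 1, 0); (0, 0, 1, 0); (0, 0, 1, 1); (4, 0, 0, 0))


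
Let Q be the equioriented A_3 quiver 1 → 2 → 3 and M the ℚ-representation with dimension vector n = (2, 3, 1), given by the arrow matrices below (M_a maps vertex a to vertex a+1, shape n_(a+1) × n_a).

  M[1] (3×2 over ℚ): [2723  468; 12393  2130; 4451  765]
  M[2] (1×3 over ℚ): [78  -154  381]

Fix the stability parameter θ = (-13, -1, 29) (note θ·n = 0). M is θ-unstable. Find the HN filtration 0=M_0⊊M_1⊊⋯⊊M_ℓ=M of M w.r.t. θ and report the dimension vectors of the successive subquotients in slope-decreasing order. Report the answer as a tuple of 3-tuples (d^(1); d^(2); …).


Interval decomposition of M: I[1,2], I[1,3], I[2,2].
HN type (ℓ=3): μ^(1)=29; μ^(2)=-1; μ^(3)=-13

((0, 0, 1); (0, 3, 0); (2, 0, 0))


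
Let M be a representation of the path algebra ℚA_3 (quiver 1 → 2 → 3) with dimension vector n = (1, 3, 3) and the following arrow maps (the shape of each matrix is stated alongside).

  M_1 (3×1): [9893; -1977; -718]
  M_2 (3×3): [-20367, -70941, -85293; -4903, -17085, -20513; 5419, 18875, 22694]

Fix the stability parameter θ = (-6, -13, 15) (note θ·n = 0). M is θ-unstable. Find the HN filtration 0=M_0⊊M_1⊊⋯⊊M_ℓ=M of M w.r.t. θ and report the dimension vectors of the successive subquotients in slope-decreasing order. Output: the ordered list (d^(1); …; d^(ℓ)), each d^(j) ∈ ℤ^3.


Interval decomposition of M: I[1,2], I[2,3]^2, I[3,3].
HN type (ℓ=3): μ^(1)=15; μ^(2)=-19/2; μ^(3)=-13

((0, 0, 3); (1, 1, 0); (0, 2, 0))


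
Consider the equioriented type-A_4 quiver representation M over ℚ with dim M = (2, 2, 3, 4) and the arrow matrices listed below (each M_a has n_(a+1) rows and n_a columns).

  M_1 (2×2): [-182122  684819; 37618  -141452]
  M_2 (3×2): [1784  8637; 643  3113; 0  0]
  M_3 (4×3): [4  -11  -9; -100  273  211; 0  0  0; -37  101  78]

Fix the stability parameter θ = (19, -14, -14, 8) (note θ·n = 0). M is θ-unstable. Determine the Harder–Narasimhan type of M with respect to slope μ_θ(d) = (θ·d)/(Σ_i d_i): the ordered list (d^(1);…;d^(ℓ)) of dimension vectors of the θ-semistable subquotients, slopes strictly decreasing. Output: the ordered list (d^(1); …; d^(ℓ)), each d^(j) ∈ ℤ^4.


Barcode: M ≅ I[1,4]^2, I[3,3], I[4,4]^2. HN layers by μ_θ (3 steps, strictly decreasing):
  μ^(1)=8; μ^(2)=-3; μ^(3)=-14

((0, 0, 0, 4); (2, 2, 2, 0); (0, 0, 1, 0))


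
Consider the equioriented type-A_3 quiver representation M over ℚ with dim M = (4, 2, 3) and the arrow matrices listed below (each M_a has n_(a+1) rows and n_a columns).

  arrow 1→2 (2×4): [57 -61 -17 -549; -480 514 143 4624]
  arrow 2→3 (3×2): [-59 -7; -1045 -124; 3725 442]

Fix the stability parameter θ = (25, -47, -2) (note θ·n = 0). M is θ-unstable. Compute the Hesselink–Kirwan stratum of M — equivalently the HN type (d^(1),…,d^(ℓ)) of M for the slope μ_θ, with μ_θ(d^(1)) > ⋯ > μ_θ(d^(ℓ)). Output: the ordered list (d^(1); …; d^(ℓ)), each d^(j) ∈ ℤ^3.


Interval decomposition of M: I[1,1]^2, I[1,3]^2, I[3,3].
HN type (ℓ=3): μ^(1)=25; μ^(2)=-2; μ^(3)=-11

((2, 0, 0); (0, 0, 3); (2, 2, 0))


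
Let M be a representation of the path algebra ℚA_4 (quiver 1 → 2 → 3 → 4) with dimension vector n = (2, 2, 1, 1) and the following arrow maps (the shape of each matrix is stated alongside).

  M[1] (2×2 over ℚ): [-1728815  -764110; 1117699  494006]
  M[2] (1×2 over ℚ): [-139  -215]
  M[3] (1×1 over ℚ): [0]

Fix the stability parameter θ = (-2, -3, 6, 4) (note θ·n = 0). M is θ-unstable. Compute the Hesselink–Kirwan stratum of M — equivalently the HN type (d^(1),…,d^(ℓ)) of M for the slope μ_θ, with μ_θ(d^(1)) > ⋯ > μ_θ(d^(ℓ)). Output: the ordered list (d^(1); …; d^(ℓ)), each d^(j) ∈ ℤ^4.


Barcode: M ≅ I[1,1], I[1,2], I[2,3], I[4,4]. HN layers by μ_θ (5 steps, strictly decreasing):
  μ^(1)=6; μ^(2)=4; μ^(3)=-2; μ^(4)=-5/2; μ^(5)=-3

((0, 0, 1, 0); (0, 0, 0, 1); (1, 0, 0, 0); (1, 1, 0, 0); (0, 1, 0, 0))


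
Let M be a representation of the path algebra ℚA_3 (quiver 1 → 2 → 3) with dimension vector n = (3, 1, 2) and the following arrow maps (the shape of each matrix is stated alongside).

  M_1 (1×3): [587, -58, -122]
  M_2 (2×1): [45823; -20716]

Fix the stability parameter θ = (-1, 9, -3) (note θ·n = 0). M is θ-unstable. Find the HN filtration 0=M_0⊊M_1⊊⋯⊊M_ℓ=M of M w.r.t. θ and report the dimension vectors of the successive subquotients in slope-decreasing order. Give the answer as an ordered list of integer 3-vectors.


Via rank(M_{q-1}∘⋯∘M_p): M ≅ I[1,1]^2, I[1,3], I[3,3].
μ_θ-semistable layers: μ^(1)=3; μ^(2)=-1; μ^(3)=-3

((0, 1, 1); (3, 0, 0); (0, 0, 1))


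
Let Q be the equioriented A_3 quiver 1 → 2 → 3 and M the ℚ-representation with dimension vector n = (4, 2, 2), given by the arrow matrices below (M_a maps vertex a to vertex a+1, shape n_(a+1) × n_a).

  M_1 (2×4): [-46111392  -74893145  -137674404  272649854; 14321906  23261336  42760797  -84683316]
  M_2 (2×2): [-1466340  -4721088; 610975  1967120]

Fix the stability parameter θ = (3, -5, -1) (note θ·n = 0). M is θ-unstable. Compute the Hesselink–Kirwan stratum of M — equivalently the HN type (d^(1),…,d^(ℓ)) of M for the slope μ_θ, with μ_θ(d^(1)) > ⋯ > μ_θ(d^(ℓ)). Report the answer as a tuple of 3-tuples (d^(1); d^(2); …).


Barcode: M ≅ I[1,1]^2, I[1,2], I[1,3], I[3,3]. HN layers by μ_θ (2 steps, strictly decreasing):
  μ^(1)=3; μ^(2)=-1

((2, 0, 0); (2, 2, 2))


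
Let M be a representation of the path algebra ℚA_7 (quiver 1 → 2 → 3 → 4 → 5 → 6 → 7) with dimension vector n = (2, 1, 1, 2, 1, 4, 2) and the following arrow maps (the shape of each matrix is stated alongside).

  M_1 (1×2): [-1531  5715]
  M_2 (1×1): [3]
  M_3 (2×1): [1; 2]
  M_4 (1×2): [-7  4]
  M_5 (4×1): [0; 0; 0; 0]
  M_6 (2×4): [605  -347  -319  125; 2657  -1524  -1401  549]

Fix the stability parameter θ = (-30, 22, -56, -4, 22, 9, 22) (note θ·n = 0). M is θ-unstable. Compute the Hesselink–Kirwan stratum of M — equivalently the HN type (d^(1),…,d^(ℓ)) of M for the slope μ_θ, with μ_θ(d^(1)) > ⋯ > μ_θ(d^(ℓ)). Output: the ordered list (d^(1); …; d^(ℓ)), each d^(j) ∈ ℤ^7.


Barcode: M ≅ I[1,1], I[1,5], I[4,4], I[6,6]^2, I[6,7]^2. HN layers by μ_θ (5 steps, strictly decreasing):
  μ^(1)=22; μ^(2)=9; μ^(3)=-4; μ^(4)=-17; μ^(5)=-30

((0, 0, 0, 0, 1, 0, 2); (0, 0, 0, 0, 0, 4, 0); (0, 0, 0, 2, 0, 0, 0); (0, 1, 1, 0, 0, 0, 0); (2, 0, 0, 0, 0, 0, 0))


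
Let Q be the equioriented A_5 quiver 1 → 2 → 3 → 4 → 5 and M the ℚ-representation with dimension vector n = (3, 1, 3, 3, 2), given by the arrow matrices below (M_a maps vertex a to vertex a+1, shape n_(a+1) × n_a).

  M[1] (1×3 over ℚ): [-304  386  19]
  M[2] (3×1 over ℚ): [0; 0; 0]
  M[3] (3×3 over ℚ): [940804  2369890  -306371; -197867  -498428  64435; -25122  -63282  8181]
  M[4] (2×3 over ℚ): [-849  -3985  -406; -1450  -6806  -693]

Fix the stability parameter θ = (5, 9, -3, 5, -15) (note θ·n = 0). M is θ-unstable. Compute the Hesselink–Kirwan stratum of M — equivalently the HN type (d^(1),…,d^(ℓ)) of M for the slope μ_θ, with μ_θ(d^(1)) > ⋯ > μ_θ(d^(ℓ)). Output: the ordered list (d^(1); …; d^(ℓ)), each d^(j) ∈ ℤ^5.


Interval decomposition of M: I[1,1]^2, I[1,2], I[3,3], I[3,5]^2, I[4,4].
HN type (ℓ=4): μ^(1)=9; μ^(2)=5; μ^(3)=-3; μ^(4)=-13/3

((0, 1, 0, 0, 0); (3, 0, 0, 1, 0); (0, 0, 1, 0, 0); (0, 0, 2, 2, 2))
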